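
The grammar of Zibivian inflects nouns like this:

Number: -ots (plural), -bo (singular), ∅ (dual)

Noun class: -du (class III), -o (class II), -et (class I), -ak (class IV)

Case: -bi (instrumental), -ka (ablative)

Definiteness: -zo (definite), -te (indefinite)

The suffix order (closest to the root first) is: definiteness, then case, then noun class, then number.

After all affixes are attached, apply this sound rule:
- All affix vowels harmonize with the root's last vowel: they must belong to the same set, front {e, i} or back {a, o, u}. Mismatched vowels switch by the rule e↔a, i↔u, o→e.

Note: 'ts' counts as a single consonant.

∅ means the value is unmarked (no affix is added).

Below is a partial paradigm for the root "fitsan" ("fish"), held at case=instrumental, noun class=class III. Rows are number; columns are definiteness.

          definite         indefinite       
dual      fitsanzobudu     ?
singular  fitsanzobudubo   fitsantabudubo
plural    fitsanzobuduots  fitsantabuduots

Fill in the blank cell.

Attach definiteness indefinite -te → fitsante.
Attach case instrumental -bi → fitsantebi.
Attach noun class class III -du → fitsantebidu.
number = dual: zero marking, form stays fitsantebidu.
Apply vowel harmony: fitsantebidu → fitsantabudu.

fitsantabudu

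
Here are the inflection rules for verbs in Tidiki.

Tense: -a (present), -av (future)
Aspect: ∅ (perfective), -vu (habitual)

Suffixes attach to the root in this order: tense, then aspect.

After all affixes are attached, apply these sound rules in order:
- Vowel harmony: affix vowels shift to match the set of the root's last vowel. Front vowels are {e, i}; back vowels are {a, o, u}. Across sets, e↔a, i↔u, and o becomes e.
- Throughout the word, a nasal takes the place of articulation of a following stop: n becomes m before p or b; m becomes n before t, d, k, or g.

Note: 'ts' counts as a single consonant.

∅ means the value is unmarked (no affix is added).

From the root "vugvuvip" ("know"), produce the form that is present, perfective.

vugvuvipe

Attach tense present -a → vugvuvipa.
aspect = perfective: zero marking, form stays vugvuvipa.
Apply vowel harmony: vugvuvipa → vugvuvipe.
Nasal assimilation: no change.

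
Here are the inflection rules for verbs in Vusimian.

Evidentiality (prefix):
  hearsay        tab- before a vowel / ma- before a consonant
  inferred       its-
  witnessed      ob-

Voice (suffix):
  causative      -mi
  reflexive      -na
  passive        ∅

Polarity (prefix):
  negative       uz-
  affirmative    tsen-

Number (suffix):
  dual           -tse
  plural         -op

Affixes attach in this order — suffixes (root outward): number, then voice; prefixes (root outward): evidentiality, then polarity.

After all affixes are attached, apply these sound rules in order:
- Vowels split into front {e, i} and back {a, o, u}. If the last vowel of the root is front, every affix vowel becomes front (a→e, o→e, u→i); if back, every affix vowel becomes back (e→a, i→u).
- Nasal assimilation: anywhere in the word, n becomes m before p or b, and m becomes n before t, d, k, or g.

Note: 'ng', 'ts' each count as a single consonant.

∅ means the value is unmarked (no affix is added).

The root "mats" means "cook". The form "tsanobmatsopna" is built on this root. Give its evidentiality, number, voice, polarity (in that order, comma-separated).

Segment: tsen-ob-mats-op-na.
evidentiality: ob- → witnessed.
number: -op → plural.
voice: -na → reflexive.
polarity: tsen- → affirmative.

witnessed, plural, reflexive, affirmative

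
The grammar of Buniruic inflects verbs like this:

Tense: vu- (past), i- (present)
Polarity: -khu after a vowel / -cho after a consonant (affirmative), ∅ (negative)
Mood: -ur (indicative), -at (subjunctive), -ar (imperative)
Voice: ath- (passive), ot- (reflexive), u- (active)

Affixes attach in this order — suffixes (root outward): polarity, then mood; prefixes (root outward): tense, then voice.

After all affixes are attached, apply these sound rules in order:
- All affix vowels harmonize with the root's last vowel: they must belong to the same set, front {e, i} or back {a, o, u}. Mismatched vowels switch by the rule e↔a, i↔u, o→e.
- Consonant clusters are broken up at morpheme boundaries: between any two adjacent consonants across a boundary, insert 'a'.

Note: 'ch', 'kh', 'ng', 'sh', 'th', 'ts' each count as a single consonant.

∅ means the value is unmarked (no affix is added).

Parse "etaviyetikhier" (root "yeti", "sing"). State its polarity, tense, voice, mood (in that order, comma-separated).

Segment: ot-vu-yeti-khu-ar.
polarity: -khu/cho → affirmative.
tense: vu- → past.
voice: ot- → reflexive.
mood: -ar → imperative.

affirmative, past, reflexive, imperative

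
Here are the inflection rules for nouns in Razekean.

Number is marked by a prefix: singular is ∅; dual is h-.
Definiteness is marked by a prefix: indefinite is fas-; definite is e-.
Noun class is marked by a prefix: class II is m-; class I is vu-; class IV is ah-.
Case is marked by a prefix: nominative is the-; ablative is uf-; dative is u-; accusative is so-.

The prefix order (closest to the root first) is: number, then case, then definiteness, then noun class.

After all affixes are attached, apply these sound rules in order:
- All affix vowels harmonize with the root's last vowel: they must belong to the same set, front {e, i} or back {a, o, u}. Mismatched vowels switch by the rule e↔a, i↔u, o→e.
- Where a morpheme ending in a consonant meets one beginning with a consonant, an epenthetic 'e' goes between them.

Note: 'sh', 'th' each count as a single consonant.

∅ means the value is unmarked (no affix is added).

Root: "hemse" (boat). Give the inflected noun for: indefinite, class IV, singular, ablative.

number = singular: zero marking, form stays hemse.
Attach case ablative uf- → ufhemse.
Attach definiteness indefinite fas- → fasufhemse.
Attach noun class class IV ah- → ahfasufhemse.
Apply vowel harmony: ahfasufhemse → ehfesifhemse.
Apply epenthesis: ehfesifhemse → ehefesifehemse.

ehefesifehemse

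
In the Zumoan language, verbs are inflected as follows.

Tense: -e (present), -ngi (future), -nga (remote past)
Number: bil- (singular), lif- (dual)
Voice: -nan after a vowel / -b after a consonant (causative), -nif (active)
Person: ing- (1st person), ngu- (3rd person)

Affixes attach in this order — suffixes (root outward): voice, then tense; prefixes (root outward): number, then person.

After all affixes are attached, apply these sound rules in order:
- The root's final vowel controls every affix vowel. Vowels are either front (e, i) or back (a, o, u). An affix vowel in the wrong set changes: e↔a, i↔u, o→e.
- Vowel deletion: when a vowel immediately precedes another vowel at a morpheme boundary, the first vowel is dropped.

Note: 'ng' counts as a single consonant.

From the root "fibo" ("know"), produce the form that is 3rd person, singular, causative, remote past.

Attach voice causative -nan (after vowel 'o') → fibonan.
Attach number singular bil- → bilfibonan.
Attach tense remote past -nga → bilfibonannga.
Attach person 3rd person ngu- → ngubilfibonannga.
Apply vowel harmony: ngubilfibonannga → ngubulfibonannga.
Vowel deletion: no change.

ngubulfibonannga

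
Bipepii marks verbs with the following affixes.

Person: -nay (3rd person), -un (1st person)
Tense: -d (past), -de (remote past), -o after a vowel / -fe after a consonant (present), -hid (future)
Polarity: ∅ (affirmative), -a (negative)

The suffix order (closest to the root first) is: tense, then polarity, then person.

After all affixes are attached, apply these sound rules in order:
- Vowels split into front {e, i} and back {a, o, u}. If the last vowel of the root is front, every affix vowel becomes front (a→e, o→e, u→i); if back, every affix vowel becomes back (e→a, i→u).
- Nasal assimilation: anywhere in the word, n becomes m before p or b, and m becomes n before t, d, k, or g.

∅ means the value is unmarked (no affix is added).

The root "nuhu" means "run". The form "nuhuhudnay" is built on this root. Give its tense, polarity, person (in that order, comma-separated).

Segment: nuhu-hid-nay.
tense: -hid → future.
polarity: ∅ → affirmative.
person: -nay → 3rd person.

future, affirmative, 3rd person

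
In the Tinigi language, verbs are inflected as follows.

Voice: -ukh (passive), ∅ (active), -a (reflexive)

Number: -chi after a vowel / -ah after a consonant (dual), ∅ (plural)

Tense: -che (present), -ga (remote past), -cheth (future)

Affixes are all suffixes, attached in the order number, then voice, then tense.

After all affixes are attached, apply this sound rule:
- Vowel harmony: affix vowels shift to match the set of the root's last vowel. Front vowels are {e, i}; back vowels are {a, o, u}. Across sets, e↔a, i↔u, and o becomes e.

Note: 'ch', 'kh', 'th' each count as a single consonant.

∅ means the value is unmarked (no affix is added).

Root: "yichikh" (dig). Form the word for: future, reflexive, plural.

yichikhecheth

number = plural: zero marking, form stays yichikh.
Attach voice reflexive -a → yichikha.
Attach tense future -cheth → yichikhacheth.
Apply vowel harmony: yichikhacheth → yichikhecheth.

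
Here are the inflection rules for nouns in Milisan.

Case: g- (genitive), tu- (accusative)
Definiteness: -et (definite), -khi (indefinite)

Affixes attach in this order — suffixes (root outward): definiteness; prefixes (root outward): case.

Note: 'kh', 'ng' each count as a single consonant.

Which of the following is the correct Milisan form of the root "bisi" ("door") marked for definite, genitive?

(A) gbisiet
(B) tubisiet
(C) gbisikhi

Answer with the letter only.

Attach case genitive g- → gbisi.
Attach definiteness definite -et → gbisiet.
So the correct form is gbisiet, option (A).
(B) tubisiet is wrong: it uses accusative instead of genitive for case.
(C) gbisikhi is wrong: it uses indefinite instead of definite for definiteness.

A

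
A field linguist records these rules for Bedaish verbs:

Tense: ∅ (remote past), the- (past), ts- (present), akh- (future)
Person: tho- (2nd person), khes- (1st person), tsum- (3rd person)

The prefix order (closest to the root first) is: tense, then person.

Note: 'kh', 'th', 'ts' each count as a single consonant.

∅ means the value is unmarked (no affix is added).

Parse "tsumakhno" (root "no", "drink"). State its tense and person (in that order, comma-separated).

future, 3rd person

Segment: tsum-akh-no.
tense: akh- → future.
person: tsum- → 3rd person.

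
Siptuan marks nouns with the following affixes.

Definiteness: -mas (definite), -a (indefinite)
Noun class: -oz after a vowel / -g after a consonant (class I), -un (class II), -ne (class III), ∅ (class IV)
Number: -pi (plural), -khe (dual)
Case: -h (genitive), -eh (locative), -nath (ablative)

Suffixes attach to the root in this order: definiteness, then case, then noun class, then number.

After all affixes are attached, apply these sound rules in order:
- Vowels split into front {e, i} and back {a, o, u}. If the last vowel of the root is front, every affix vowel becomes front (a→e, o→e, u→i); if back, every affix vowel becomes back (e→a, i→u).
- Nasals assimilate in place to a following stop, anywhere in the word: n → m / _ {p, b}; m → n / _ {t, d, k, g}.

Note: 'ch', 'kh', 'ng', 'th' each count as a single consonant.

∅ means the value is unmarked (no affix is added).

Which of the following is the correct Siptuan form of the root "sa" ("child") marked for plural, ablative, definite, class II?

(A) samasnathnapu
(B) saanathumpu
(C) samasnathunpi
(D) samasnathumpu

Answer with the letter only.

D

Attach definiteness definite -mas → samas.
Attach case ablative -nath → samasnath.
Attach noun class class II -un → samasnathun.
Attach number plural -pi → samasnathunpi.
Apply vowel harmony: samasnathunpi → samasnathunpu.
Apply nasal assimilation: samasnathunpu → samasnathumpu.
So the correct form is samasnathumpu, option (D).
(A) samasnathnapu is wrong: it uses class III instead of class II for noun class.
(C) samasnathunpi is wrong: it fails to apply the sound rule(s).
(B) saanathumpu is wrong: it uses indefinite instead of definite for definiteness.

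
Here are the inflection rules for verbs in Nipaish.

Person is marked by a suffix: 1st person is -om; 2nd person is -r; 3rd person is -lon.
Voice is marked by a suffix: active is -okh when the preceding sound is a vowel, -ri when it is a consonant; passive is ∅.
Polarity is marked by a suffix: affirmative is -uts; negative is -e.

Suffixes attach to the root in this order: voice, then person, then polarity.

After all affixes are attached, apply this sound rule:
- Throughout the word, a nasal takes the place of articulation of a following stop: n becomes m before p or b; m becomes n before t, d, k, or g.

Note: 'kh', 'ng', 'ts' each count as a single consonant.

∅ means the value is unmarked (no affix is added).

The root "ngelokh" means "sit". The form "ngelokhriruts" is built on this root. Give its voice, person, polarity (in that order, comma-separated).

Segment: ngelokh-ri-r-uts.
voice: -okh/ri → active.
person: -r → 2nd person.
polarity: -uts → affirmative.

active, 2nd person, affirmative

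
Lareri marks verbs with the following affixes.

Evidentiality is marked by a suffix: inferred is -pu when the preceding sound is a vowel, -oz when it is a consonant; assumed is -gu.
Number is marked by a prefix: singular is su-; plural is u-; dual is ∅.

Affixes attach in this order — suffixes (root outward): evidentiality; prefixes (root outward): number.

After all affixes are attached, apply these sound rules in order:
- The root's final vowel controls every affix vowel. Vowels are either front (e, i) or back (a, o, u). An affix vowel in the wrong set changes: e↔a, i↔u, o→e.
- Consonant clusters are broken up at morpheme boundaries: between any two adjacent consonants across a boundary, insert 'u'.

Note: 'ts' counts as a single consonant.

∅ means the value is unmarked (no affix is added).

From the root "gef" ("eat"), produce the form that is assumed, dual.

Attach evidentiality assumed -gu → gefgu.
number = dual: zero marking, form stays gefgu.
Apply vowel harmony: gefgu → gefgi.
Apply epenthesis: gefgi → gefugi.

gefugi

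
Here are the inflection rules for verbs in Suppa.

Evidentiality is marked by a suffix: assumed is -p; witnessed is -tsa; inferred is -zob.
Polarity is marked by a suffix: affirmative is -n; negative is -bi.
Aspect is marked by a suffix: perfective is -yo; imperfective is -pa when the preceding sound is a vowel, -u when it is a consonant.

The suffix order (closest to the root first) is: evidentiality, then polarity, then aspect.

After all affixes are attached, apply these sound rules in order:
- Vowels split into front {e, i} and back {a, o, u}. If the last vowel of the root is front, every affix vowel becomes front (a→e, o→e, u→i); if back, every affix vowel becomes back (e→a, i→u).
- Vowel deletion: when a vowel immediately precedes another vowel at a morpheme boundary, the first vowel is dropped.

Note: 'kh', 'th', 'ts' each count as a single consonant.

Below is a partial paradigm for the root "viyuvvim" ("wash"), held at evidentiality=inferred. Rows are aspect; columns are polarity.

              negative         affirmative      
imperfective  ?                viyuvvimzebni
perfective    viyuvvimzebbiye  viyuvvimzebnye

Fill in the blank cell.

viyuvvimzebbipe

Attach evidentiality inferred -zob → viyuvvimzob.
Attach polarity negative -bi → viyuvvimzobbi.
Attach aspect imperfective -pa (after vowel 'i') → viyuvvimzobbipa.
Apply vowel harmony: viyuvvimzobbipa → viyuvvimzebbipe.
Vowel deletion: no change.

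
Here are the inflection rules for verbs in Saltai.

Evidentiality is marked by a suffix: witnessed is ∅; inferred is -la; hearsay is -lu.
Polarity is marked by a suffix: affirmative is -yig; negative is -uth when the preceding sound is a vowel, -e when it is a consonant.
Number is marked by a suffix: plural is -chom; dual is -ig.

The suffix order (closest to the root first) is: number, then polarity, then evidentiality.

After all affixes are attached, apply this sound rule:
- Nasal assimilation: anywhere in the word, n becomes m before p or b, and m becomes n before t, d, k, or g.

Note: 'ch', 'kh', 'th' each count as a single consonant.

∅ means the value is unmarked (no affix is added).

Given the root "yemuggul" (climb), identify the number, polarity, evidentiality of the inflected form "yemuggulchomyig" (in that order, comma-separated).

Segment: yemuggul-chom-yig.
number: -chom → plural.
polarity: -yig → affirmative.
evidentiality: ∅ → witnessed.

plural, affirmative, witnessed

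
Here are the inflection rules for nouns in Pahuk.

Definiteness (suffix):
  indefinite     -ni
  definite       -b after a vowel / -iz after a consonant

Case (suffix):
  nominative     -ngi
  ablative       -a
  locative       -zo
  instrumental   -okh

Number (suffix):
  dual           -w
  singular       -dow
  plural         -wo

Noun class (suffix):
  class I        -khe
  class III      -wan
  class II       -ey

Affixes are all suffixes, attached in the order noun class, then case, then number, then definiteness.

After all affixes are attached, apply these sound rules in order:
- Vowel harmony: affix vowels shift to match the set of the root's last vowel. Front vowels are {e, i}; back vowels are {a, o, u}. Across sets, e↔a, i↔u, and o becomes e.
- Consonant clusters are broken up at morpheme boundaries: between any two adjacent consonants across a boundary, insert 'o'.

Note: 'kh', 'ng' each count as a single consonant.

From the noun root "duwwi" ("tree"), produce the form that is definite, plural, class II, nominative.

duwwieyongiweb

Attach noun class class II -ey → duwwiey.
Attach case nominative -ngi → duwwieyngi.
Attach number plural -wo → duwwieyngiwo.
Attach definiteness definite -b (after vowel 'o') → duwwieyngiwob.
Apply vowel harmony: duwwieyngiwob → duwwieyngiweb.
Apply epenthesis: duwwieyngiweb → duwwieyongiweb.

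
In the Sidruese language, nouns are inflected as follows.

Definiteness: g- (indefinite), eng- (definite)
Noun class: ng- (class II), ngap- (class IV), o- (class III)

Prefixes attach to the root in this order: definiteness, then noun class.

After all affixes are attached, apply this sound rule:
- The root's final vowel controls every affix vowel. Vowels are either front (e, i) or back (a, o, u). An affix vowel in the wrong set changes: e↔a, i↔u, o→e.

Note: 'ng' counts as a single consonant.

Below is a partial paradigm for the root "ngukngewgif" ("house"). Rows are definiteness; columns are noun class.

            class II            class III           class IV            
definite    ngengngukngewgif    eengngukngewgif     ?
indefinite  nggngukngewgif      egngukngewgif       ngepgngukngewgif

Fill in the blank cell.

Attach definiteness definite eng- → engngukngewgif.
Attach noun class class IV ngap- → ngapengngukngewgif.
Apply vowel harmony: ngapengngukngewgif → ngepengngukngewgif.

ngepengngukngewgif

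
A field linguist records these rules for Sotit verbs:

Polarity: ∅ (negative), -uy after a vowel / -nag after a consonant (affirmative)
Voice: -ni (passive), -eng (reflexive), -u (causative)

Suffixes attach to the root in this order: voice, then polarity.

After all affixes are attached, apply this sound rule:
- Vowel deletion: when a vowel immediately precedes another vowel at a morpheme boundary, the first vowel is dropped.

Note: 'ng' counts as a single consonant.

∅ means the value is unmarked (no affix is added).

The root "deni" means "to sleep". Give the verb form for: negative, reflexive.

Attach voice reflexive -eng → denieng.
polarity = negative: zero marking, form stays denieng.
Apply vowel deletion: denieng → deneng.

deneng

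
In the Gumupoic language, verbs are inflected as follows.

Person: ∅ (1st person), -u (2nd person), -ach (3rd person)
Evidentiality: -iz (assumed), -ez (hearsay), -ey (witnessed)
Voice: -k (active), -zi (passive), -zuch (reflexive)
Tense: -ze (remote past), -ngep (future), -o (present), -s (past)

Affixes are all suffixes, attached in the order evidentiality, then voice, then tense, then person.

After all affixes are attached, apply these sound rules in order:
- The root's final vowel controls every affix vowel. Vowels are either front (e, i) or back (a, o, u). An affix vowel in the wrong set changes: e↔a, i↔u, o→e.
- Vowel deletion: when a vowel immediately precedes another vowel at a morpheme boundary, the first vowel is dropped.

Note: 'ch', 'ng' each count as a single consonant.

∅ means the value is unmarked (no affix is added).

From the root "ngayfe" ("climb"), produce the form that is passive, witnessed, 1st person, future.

Attach evidentiality witnessed -ey → ngayfeey.
Attach voice passive -zi → ngayfeeyzi.
Attach tense future -ngep → ngayfeeyzingep.
person = 1st person: zero marking, form stays ngayfeeyzingep.
Vowel harmony: no change.
Apply vowel deletion: ngayfeeyzingep → ngayfeyzingep.

ngayfeyzingep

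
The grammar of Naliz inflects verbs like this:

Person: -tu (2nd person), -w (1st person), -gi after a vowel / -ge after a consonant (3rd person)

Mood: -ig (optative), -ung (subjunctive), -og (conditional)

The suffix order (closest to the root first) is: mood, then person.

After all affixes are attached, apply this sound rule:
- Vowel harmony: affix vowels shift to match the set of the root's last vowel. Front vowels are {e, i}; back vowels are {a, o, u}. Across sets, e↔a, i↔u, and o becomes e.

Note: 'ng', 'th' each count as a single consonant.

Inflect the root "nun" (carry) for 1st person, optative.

nunugw

Attach mood optative -ig → nunig.
Attach person 1st person -w → nunigw.
Apply vowel harmony: nunigw → nunugw.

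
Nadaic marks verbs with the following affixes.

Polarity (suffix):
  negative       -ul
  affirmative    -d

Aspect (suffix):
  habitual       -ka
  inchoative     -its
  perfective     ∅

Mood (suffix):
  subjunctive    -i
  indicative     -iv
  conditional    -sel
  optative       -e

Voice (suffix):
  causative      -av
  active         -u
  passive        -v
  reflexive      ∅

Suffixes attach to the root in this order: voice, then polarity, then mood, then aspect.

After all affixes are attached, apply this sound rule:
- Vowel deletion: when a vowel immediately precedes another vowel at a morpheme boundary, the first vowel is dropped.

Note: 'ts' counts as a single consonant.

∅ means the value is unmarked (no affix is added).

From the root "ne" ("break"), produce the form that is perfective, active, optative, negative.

Attach voice active -u → neu.
Attach polarity negative -ul → neuul.
Attach mood optative -e → neuule.
aspect = perfective: zero marking, form stays neuule.
Apply vowel deletion: neuule → nule.

nule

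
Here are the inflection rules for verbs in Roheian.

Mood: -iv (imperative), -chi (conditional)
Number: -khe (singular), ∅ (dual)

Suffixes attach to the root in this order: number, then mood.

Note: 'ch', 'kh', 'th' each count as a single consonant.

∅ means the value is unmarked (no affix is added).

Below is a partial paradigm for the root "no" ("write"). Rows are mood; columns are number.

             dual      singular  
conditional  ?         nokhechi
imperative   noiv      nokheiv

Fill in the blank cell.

number = dual: zero marking, form stays no.
Attach mood conditional -chi → nochi.

nochi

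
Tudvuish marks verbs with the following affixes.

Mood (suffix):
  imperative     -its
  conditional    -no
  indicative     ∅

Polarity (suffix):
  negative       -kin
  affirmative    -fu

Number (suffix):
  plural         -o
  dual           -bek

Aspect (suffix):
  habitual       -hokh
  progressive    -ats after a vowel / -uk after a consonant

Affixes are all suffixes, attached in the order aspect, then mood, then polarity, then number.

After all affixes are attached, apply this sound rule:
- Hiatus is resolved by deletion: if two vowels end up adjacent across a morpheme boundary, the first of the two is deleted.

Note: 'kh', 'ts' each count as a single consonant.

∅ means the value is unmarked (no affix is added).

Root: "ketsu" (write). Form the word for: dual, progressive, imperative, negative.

ketsatsitskinbek

Attach aspect progressive -ats (after vowel 'u') → ketsuats.
Attach mood imperative -its → ketsuatsits.
Attach polarity negative -kin → ketsuatsitskin.
Attach number dual -bek → ketsuatsitskinbek.
Apply vowel deletion: ketsuatsitskinbek → ketsatsitskinbek.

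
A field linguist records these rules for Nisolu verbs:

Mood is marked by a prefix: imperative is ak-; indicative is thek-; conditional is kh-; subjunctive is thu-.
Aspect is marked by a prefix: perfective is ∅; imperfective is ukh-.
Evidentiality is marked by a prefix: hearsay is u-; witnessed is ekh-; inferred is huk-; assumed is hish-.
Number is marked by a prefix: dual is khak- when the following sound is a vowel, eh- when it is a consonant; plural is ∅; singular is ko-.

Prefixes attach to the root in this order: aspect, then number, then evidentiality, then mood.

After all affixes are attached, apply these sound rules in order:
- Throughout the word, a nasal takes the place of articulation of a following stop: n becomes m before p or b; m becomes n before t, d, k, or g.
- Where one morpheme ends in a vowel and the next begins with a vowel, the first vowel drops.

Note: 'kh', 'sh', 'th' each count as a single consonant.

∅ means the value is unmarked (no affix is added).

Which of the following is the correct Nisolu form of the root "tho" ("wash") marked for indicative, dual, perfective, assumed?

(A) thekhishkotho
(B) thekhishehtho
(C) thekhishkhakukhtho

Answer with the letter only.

aspect = perfective: zero marking, form stays tho.
Attach number dual eh- (before consonant 'th') → ehtho.
Attach evidentiality assumed hish- → hishehtho.
Attach mood indicative thek- → thekhishehtho.
Nasal assimilation: no change.
Vowel deletion: no change.
So the correct form is thekhishehtho, option (B).
(A) thekhishkotho is wrong: it uses singular instead of dual for number.
(C) thekhishkhakukhtho is wrong: it uses imperfective instead of perfective for aspect.

B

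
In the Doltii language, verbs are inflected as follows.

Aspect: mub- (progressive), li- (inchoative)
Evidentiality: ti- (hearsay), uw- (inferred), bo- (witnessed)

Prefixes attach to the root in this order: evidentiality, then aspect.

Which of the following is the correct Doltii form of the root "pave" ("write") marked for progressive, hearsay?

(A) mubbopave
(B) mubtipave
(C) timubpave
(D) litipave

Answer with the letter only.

B

Attach evidentiality hearsay ti- → tipave.
Attach aspect progressive mub- → mubtipave.
So the correct form is mubtipave, option (B).
(A) mubbopave is wrong: it uses witnessed instead of hearsay for evidentiality.
(D) litipave is wrong: it uses inchoative instead of progressive for aspect.
(C) timubpave is wrong: it has the affixes in the wrong order.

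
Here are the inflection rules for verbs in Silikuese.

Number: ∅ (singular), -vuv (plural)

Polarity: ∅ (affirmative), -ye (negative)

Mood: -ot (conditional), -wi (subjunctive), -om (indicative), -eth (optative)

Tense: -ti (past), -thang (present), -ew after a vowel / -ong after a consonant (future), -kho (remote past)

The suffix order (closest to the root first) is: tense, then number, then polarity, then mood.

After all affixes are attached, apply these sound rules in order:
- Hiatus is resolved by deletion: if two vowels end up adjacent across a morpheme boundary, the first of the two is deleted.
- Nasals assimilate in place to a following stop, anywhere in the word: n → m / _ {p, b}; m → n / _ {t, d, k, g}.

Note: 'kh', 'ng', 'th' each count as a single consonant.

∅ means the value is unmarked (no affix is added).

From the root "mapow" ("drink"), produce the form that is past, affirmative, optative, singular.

mapowteth

Attach tense past -ti → mapowti.
number = singular: zero marking, form stays mapowti.
polarity = affirmative: zero marking, form stays mapowti.
Attach mood optative -eth → mapowtieth.
Apply vowel deletion: mapowtieth → mapowteth.
Nasal assimilation: no change.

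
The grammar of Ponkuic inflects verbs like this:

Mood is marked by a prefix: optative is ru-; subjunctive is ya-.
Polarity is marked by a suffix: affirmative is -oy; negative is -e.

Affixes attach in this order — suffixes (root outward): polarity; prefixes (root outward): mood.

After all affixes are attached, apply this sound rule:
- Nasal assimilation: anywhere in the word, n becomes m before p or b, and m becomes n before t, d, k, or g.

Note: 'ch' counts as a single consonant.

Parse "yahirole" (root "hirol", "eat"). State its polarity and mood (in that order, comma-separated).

negative, subjunctive

Segment: ya-hirol-e.
polarity: -e → negative.
mood: ya- → subjunctive.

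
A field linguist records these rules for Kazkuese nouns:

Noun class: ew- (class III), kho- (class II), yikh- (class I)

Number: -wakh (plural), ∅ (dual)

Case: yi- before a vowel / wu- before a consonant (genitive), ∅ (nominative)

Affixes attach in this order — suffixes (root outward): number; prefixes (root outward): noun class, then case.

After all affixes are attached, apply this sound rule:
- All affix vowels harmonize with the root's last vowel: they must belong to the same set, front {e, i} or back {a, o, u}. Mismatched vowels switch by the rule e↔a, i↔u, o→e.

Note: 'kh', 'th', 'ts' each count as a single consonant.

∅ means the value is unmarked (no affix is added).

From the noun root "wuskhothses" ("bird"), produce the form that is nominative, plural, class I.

yikhwuskhothseswekh

Attach number plural -wakh → wuskhothseswakh.
Attach noun class class I yikh- → yikhwuskhothseswakh.
case = nominative: zero marking, form stays yikhwuskhothseswakh.
Apply vowel harmony: yikhwuskhothseswakh → yikhwuskhothseswekh.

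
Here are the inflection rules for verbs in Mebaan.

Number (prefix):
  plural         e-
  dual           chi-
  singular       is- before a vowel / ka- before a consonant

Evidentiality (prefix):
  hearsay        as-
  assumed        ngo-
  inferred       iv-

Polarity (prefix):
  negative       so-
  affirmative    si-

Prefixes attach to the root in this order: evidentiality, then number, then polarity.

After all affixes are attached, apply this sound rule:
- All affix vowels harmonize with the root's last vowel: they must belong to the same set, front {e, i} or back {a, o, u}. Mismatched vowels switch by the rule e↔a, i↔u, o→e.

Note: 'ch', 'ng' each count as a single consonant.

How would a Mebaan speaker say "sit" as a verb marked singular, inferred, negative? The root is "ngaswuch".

Attach evidentiality inferred iv- → ivngaswuch.
Attach number singular is- (before vowel 'i') → isivngaswuch.
Attach polarity negative so- → soisivngaswuch.
Apply vowel harmony: soisivngaswuch → sousuvngaswuch.

sousuvngaswuch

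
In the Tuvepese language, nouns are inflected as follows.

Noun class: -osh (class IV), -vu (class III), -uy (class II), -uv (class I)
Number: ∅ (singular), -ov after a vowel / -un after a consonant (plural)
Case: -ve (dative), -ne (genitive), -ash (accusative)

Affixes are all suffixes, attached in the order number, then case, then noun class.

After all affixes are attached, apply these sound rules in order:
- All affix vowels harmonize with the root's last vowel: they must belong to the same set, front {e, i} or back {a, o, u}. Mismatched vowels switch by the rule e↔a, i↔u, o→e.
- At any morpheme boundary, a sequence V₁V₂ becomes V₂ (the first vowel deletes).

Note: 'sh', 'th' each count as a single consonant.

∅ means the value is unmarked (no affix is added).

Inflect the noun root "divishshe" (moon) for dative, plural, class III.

divishshevvevi

Attach number plural -ov (after vowel 'e') → divishsheov.
Attach case dative -ve → divishsheovve.
Attach noun class class III -vu → divishsheovvevu.
Apply vowel harmony: divishsheovvevu → divishsheevvevi.
Apply vowel deletion: divishsheevvevi → divishshevvevi.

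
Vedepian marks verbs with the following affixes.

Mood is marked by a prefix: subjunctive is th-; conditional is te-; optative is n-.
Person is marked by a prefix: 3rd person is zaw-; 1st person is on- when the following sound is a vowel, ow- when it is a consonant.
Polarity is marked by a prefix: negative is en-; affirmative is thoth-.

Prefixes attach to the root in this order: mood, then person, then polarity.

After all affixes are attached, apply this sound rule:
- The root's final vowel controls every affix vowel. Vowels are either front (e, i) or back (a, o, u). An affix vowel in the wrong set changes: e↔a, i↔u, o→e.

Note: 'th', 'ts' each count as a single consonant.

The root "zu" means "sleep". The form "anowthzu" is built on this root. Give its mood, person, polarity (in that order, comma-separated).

subjunctive, 1st person, negative

Segment: en-ow-th-zu.
mood: th- → subjunctive.
person: on/ow- → 1st person.
polarity: en- → negative.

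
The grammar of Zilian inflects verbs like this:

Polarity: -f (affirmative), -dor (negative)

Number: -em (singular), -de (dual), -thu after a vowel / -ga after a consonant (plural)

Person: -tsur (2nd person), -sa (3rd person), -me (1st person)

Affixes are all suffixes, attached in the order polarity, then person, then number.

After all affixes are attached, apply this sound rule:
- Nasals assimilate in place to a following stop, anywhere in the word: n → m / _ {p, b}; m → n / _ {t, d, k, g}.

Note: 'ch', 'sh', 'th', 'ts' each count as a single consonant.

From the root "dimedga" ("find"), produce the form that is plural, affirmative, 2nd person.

Attach polarity affirmative -f → dimedgaf.
Attach person 2nd person -tsur → dimedgaftsur.
Attach number plural -ga (after consonant 'r') → dimedgaftsurga.
Nasal assimilation: no change.

dimedgaftsurga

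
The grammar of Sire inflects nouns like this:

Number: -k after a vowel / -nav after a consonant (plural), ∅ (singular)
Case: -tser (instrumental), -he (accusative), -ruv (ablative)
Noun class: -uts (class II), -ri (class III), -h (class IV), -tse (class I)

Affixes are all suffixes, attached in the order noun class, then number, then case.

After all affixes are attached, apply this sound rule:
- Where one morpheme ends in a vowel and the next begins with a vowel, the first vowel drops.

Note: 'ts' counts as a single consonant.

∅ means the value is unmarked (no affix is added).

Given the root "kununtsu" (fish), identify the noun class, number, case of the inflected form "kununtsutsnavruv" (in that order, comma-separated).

Segment: kununtsu-uts-nav-ruv.
noun class: -uts → class II.
number: -k/nav → plural.
case: -ruv → ablative.

class II, plural, ablative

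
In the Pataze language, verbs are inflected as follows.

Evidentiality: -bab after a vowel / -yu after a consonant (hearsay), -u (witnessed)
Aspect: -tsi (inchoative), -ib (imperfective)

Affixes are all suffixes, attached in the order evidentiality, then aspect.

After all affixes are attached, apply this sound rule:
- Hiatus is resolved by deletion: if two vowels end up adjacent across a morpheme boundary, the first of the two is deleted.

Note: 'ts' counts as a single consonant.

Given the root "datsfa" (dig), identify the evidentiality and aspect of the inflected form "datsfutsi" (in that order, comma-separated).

Segment: datsfa-u-tsi.
evidentiality: -u → witnessed.
aspect: -tsi → inchoative.

witnessed, inchoative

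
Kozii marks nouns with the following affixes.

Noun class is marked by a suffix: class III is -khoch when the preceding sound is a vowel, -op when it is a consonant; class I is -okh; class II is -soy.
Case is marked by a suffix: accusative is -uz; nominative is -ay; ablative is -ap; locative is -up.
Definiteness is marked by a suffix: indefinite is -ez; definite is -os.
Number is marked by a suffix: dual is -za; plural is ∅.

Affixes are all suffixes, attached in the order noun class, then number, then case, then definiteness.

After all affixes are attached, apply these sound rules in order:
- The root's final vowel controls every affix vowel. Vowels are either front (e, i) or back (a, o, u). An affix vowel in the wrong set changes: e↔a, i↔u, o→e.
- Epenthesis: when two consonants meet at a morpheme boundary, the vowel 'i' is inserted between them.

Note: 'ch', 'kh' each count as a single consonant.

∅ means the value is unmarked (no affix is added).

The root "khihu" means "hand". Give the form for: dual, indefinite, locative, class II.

khihusoyizaupaz

Attach noun class class II -soy → khihusoy.
Attach number dual -za → khihusoyza.
Attach case locative -up → khihusoyzaup.
Attach definiteness indefinite -ez → khihusoyzaupez.
Apply vowel harmony: khihusoyzaupez → khihusoyzaupaz.
Apply epenthesis: khihusoyzaupaz → khihusoyizaupaz.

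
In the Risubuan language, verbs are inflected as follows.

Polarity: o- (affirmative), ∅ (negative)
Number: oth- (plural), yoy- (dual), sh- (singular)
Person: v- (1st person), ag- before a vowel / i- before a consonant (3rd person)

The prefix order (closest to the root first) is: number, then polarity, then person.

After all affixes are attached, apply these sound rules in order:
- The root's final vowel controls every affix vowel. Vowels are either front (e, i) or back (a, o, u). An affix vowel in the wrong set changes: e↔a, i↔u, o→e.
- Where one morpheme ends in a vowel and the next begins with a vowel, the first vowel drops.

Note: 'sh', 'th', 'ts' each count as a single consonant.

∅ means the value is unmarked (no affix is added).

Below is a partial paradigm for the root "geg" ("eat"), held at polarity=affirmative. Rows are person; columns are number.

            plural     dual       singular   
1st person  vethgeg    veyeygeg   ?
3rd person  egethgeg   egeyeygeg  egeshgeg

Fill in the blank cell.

veshgeg

Attach number singular sh- → shgeg.
Attach polarity affirmative o- → oshgeg.
Attach person 1st person v- → voshgeg.
Apply vowel harmony: voshgeg → veshgeg.
Vowel deletion: no change.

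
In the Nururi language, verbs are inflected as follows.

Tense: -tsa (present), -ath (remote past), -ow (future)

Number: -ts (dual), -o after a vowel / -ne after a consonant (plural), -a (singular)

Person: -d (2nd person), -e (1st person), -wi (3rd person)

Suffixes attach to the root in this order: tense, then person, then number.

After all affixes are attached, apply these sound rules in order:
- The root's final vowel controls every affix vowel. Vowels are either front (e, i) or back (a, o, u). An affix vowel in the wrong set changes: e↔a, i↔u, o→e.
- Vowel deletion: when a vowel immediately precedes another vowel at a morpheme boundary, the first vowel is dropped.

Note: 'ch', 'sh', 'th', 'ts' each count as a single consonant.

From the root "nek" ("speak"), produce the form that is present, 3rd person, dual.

nektsewits

Attach tense present -tsa → nektsa.
Attach person 3rd person -wi → nektsawi.
Attach number dual -ts → nektsawits.
Apply vowel harmony: nektsawits → nektsewits.
Vowel deletion: no change.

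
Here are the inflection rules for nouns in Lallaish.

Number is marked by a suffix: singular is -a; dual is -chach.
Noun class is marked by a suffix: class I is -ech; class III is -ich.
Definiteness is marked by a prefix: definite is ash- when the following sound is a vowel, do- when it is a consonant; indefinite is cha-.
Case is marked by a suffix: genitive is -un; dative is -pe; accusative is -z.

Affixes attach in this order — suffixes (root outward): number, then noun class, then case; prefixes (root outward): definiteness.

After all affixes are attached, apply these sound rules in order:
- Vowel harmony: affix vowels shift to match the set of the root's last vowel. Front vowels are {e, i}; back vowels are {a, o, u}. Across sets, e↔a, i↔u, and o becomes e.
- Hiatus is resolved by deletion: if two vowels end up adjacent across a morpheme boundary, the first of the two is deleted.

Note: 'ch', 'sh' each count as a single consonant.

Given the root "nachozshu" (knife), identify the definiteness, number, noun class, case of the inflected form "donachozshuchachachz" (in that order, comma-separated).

definite, dual, class I, accusative

Segment: do-nachozshu-chach-ech-z.
definiteness: ash/do- → definite.
number: -chach → dual.
noun class: -ech → class I.
case: -z → accusative.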